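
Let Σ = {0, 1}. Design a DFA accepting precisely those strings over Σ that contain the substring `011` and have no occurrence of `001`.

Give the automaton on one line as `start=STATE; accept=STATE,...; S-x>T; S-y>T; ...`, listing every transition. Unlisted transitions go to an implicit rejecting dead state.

start=q0; accept=q4,q5,q6; q0-0>q1; q0-1>q0; q1-0>q2; q1-1>q3; q2-0>q2; q2-1>q2; q3-0>q1; q3-1>q4; q4-0>q5; q4-1>q4; q5-0>q6; q5-1>q4; q6-0>q6; q6-1>q2

Build one automaton per condition and run them in lockstep. One (4 states) tracks whether and how much of `011` has been seen; the other (4 states) tracks partial matches of the forbidden pattern `001`. Each combined state is a pair, one component from each; accept when both components accept. Equivalent product states are then merged.
A 7-state machine:
        0   1  
>  q0   q1  q0 
   q1   q2  q3 
   q2   q2  q2 
   q3   q1  q4 
 * q4   q5  q4 
 * q5   q6  q4 
 * q6   q6  q2 
(> = start, * = accepting)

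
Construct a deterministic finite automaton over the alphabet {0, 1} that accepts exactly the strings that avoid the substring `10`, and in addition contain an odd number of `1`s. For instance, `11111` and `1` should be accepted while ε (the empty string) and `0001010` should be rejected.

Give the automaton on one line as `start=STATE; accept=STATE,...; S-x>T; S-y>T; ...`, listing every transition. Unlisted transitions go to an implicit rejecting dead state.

Build one automaton per condition and run them in lockstep. The first has 3 states tracking partial matches of the forbidden pattern `10`; the second has 2 states tracking the count of `1`s modulo 2. A product state is a pair (one from each), accepting exactly when both do.
With 5 states:
        0   1  
>  q0   q0  q1 
 * q1   q2  q3 
   q2   q2  q4 
   q3   q4  q1 
   q4   q4  q2 
(> = start, * = accepting)

start=q0; accept=q1; q0-0>q0; q0-1>q1; q1-0>q2; q1-1>q3; q2-0>q2; q2-1>q4; q3-0>q4; q3-1>q1; q4-0>q4; q4-1>q2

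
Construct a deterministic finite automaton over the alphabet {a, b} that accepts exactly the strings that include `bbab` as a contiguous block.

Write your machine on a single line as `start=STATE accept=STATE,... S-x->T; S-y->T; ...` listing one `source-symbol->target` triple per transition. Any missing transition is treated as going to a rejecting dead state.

start=s0; accept=s4; s0-a->s0; s0-b->s1; s1-a->s0; s1-b->s2; s2-a->s3; s2-b->s2; s3-a->s0; s3-b->s4; s4-a->s4; s4-b->s4

States s0..s3 record the length of the longest prefix of `bbab` that matches the current input suffix. Reaching s4 means `bbab` has been seen, and we stay there forever. Accept from s4.
        a   b  
>  s0   s0  s1 
   s1   s0  s2 
   s2   s3  s2 
   s3   s0  s4 
 * s4   s4  s4 
(> = start, * = accepting)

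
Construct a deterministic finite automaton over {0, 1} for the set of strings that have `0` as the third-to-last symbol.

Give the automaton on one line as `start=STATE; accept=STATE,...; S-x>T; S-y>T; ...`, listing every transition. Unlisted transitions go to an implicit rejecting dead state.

A DFA must remember the last 3 symbols (since which symbol is third-to-last isn't known until the input ends). Use one state per possible window of the last ≤3 symbols; accept from those whose window starts with `0`.
15 states suffice.
          0    1  
>  q0     q1   q2 
   q1     q3   q4 
   q2     q5   q6 
   q3     q7   q8 
   q4     q9  q10 
   q5    q11  q12 
   q6    q13  q14 
 * q7     q7   q8 
 * q8     q9  q10 
 * q9    q11  q12 
 * q10   q13  q14 
   q11    q7   q8 
   q12    q9  q10 
   q13   q11  q12 
   q14   q13  q14 
(> = start, * = accepting)

start=q0; accept=q7,q8,q9,q10; q0-0>q1; q0-1>q2; q1-0>q3; q1-1>q4; q2-0>q5; q2-1>q6; q3-0>q7; q3-1>q8; q4-0>q9; q4-1>q10; q5-0>q11; q5-1>q12; q6-0>q13; q6-1>q14; q7-0>q7; q7-1>q8; q8-0>q9; q8-1>q10; q9-0>q11; q9-1>q12; q10-0>q13; q10-1>q14; q11-0>q7; q11-1>q8; q12-0>q9; q12-1>q10; q13-0>q11; q13-1>q12; q14-0>q13; q14-1>q14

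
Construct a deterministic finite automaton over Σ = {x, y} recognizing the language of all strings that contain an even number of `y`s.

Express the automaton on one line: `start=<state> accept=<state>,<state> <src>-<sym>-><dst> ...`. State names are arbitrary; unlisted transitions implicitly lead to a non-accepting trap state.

start=S0 accept=S0 S0-x->S0 S0-y->S1 S1-x->S1 S1-y->S0

Keep the running count of `y`s modulo 2: each `y` advances along the cycle S0 → S1 → S0 while other symbols loop. Accept at S0.
        x   y  
>* S0   S0  S1 
   S1   S1  S0 
(> = start, * = accepting)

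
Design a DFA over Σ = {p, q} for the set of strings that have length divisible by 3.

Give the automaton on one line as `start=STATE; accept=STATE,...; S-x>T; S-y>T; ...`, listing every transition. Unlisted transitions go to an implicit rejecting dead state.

Count input length modulo 3: every symbol advances one step around the cycle S0 → S1 → S2 → S0. Accept at S0.
        p   q  
>* S0   S1  S1 
   S1   S2  S2 
   S2   S0  S0 
(> = start, * = accepting)

start=S0; accept=S0; S0-p>S1; S0-q>S1; S1-p>S2; S1-q>S2; S2-p>S0; S2-q>S0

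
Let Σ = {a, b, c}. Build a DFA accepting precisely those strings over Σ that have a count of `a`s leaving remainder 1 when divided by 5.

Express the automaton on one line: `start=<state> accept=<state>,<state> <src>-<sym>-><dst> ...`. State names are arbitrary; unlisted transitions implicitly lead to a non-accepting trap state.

Keep the running count of `a`s modulo 5: each `a` advances along the cycle s0 → s1 → s2 → s3 → s4 → s0 while other symbols loop. Accept at s1.
A 5-state machine:
        a   b   c  
>  s0   s1  s0  s0 
 * s1   s2  s1  s1 
   s2   s3  s2  s2 
   s3   s4  s3  s3 
   s4   s0  s4  s4 
(> = start, * = accepting)

start=s0 accept=s1 s0-a->s1 s0-b->s0 s0-c->s0 s1-a->s2 s1-b->s1 s1-c->s1 s2-a->s3 s2-b->s2 s2-c->s2 s3-a->s4 s3-b->s3 s3-c->s3 s4-a->s0 s4-b->s4 s4-c->s4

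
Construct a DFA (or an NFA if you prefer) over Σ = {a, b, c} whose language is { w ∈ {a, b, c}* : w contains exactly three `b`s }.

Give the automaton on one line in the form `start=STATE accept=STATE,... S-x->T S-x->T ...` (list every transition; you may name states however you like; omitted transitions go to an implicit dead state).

Count `b`s, saturating at 4: states q0 through q3 mean 0 through 3 `b`s seen; q4 means more than 3. Each `b` increments (capped at q4); other symbols loop. Accept from {q3}.
5 states suffice.
        a   b   c  
>  q0   q0  q1  q0 
   q1   q1  q2  q1 
   q2   q2  q3  q2 
 * q3   q3  q4  q3 
   q4   q4  q4  q4 
(> = start, * = accepting)

start=q0 accept=q3 q0-a->q0 q0-b->q1 q0-c->q0 q1-a->q1 q1-b->q2 q1-c->q1 q2-a->q2 q2-b->q3 q2-c->q2 q3-a->q3 q3-b->q4 q3-c->q3 q4-a->q4 q4-b->q4 q4-c->q4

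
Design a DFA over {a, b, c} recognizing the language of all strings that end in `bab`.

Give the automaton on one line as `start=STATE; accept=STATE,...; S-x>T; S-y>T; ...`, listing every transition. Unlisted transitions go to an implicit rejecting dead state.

start=s0; accept=s3; s0-a>s0; s0-b>s1; s0-c>s0; s1-a>s2; s1-b>s1; s1-c>s0; s2-a>s0; s2-b>s3; s2-c>s0; s3-a>s2; s3-b>s1; s3-c>s0

Let each state record the length of the longest suffix of the input read so far that is also a prefix of `bab`. s1 means the last symbol is `b`; s2 means the last 2 symbols are `ba`; s3 means the last 3 symbols are `bab`. Accept only at s3, where the string currently ends in `bab`.
A 4-state machine:
        a   b   c  
>  s0   s0  s1  s0 
   s1   s2  s1  s0 
   s2   s0  s3  s0 
 * s3   s2  s1  s0 
(> = start, * = accepting)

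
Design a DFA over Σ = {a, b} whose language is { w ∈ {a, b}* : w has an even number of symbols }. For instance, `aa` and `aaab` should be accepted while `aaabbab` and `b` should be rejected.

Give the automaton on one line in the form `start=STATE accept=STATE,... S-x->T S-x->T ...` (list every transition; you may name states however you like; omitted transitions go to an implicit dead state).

start=s0 accept=s0 s0-a->s1 s0-b->s1 s1-a->s0 s1-b->s0

Count input length modulo 2: every symbol advances one step around the cycle s0 → s1 → s0. Accept at s0.
A 2-state machine:
        a   b  
>* s0   s1  s1 
   s1   s0  s0 
(> = start, * = accepting)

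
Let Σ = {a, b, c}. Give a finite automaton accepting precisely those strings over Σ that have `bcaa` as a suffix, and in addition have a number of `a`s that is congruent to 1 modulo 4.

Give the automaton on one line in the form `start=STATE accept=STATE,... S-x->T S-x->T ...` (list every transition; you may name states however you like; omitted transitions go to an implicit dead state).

Build one automaton per condition and run them in lockstep. The first has 5 states tracking how much of the suffix `bcaa` has currently been matched; the second has 4 states tracking the count of `a`s modulo 4. A product state is a pair (one from each), accepting exactly when both do. Minimizing collapses redundant product states.
With 8 states:
        a   b   c  
>  q0   q1  q0  q0 
   q1   q2  q1  q1 
   q2   q3  q2  q2 
   q3   q0  q4  q3 
   q4   q0  q4  q5 
   q5   q6  q4  q3 
   q6   q7  q0  q0 
 * q7   q2  q1  q1 
(> = start, * = accepting)

start=q0 accept=q7 q0-a->q1 q0-b->q0 q0-c->q0 q1-a->q2 q1-b->q1 q1-c->q1 q2-a->q3 q2-b->q2 q2-c->q2 q3-a->q0 q3-b->q4 q3-c->q3 q4-a->q0 q4-b->q4 q4-c->q5 q5-a->q6 q5-b->q4 q5-c->q3 q6-a->q7 q6-b->q0 q6-c->q0 q7-a->q2 q7-b->q1 q7-c->q1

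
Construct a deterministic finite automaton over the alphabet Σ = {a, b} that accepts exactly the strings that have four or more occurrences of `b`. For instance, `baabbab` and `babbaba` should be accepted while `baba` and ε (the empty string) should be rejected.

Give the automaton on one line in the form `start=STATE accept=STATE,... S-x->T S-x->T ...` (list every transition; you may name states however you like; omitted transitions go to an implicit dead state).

start=q0 accept=q4,q5 q0-a->q0 q0-b->q1 q1-a->q1 q1-b->q2 q2-a->q2 q2-b->q3 q3-a->q3 q3-b->q4 q4-a->q4 q4-b->q5 q5-a->q5 q5-b->q5

Count `b`s, saturating at 5: states q0 through q4 mean 0 through 4 `b`s seen; q5 means more than 4. Each `b` increments (capped at q5); other symbols loop. Accept from {q4, q5}.
6 states suffice.
        a   b  
>  q0   q0  q1 
   q1   q1  q2 
   q2   q2  q3 
   q3   q3  q4 
 * q4   q4  q5 
 * q5   q5  q5 
(> = start, * = accepting)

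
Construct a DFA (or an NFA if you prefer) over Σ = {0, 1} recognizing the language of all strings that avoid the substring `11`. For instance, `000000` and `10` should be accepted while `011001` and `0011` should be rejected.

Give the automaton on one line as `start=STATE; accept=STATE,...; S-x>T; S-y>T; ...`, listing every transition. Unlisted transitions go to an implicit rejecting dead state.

Track partial matches of the forbidden pattern `11`. State q2 is a dead state reached once `11` has occurred; every other state accepts. q0 means no part of `11` is currently matched.
3 states suffice.
        0   1  
>* q0   q0  q1 
 * q1   q0  q2 
   q2   q2  q2 
(> = start, * = accepting)

start=q0; accept=q0,q1; q0-0>q0; q0-1>q1; q1-0>q0; q1-1>q2; q2-0>q2; q2-1>q2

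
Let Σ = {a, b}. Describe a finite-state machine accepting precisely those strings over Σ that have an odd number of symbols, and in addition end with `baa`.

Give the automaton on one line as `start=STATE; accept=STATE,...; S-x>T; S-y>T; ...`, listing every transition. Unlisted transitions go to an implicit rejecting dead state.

Run two small machines in parallel and take their product. The first has 2 states tracking the input length modulo 2; the second has 4 states tracking how much of the suffix `baa` has currently been matched. A product state is a pair (one from each), accepting exactly when both do.
With 8 states:
        a   b  
>  q0   q1  q2 
   q1   q0  q3 
   q2   q4  q3 
   q3   q5  q2 
   q4   q6  q2 
   q5   q7  q3 
 * q6   q0  q3 
   q7   q1  q2 
(> = start, * = accepting)

start=q0; accept=q6; q0-a>q1; q0-b>q2; q1-a>q0; q1-b>q3; q2-a>q4; q2-b>q3; q3-a>q5; q3-b>q2; q4-a>q6; q4-b>q2; q5-a>q7; q5-b>q3; q6-a>q0; q6-b>q3; q7-a>q1; q7-b>q2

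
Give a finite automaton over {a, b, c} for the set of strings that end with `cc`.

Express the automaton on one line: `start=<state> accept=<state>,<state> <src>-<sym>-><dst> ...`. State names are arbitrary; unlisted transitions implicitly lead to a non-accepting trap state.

Remember how much of `cc` the current input suffix matches. State q0 means no match yet; q1 means the last symbol is `c`; q2 means the last 2 symbols are `cc`. Only q2 accepts. On a mismatch, fall back to the longest proper suffix that is still a prefix of `cc`.
A 3-state machine:
        a   b   c  
>  q0   q0  q0  q1 
   q1   q0  q0  q2 
 * q2   q0  q0  q2 
(> = start, * = accepting)

start=q0 accept=q2 q0-a->q0 q0-b->q0 q0-c->q1 q1-a->q0 q1-b->q0 q1-c->q2 q2-a->q0 q2-b->q0 q2-c->q2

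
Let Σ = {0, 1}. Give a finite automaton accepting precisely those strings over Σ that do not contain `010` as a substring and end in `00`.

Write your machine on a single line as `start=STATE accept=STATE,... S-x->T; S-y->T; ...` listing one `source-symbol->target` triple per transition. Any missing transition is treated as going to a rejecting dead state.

start=q0; accept=q2; q0-0->q1; q0-1->q0; q1-0->q2; q1-1->q3; q2-0->q2; q2-1->q3; q3-0->q4; q3-1->q0; q4-0->q4; q4-1->q4

Build one automaton per condition and run them in lockstep. One (4 states) tracks partial matches of the forbidden pattern `010`; the other (3 states) tracks how much of the suffix `00` has currently been matched. Each combined state is a pair, one component from each; accept when both components accept. Minimizing collapses redundant product states.
A 5-state machine:
        0   1  
>  q0   q1  q0 
   q1   q2  q3 
 * q2   q2  q3 
   q3   q4  q0 
   q4   q4  q4 
(> = start, * = accepting)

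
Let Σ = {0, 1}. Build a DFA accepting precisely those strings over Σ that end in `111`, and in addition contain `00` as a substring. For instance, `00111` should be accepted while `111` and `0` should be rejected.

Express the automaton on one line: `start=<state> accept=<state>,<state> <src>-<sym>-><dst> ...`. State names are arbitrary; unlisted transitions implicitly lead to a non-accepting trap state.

Handle the two conditions separately and then intersect. One (4 states) tracks how much of the suffix `111` has currently been matched; the other (3 states) tracks whether and how much of `00` has been seen. Each combined state is a pair, one component from each; accept when both components accept.
With 9 states:
        0   1  
>  q0   q1  q2 
   q1   q3  q2 
   q2   q1  q4 
   q3   q3  q5 
   q4   q1  q6 
   q5   q3  q7 
   q6   q1  q6 
   q7   q3  q8 
 * q8   q3  q8 
(> = start, * = accepting)

start=q0 accept=q8 q0-0->q1 q0-1->q2 q1-0->q3 q1-1->q2 q2-0->q1 q2-1->q4 q3-0->q3 q3-1->q5 q4-0->q1 q4-1->q6 q5-0->q3 q5-1->q7 q6-0->q1 q6-1->q6 q7-0->q3 q7-1->q8 q8-0->q3 q8-1->q8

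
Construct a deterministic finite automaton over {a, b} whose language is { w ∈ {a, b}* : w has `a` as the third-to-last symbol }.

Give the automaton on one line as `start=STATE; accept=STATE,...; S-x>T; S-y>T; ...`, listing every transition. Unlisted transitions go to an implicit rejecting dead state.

start=q0; accept=q7,q8,q9,q10; q0-a>q1; q0-b>q2; q1-a>q3; q1-b>q4; q2-a>q5; q2-b>q6; q3-a>q7; q3-b>q8; q4-a>q9; q4-b>q10; q5-a>q11; q5-b>q12; q6-a>q13; q6-b>q14; q7-a>q7; q7-b>q8; q8-a>q9; q8-b>q10; q9-a>q11; q9-b>q12; q10-a>q13; q10-b>q14; q11-a>q7; q11-b>q8; q12-a>q9; q12-b>q10; q13-a>q11; q13-b>q12; q14-a>q13; q14-b>q14

A DFA must remember the last 3 symbols (since which symbol is third-to-last isn't known until the input ends). Use one state per possible window of the last ≤3 symbols; accept from those whose window starts with `a`.
15 states suffice.
          a    b  
>  q0     q1   q2 
   q1     q3   q4 
   q2     q5   q6 
   q3     q7   q8 
   q4     q9  q10 
   q5    q11  q12 
   q6    q13  q14 
 * q7     q7   q8 
 * q8     q9  q10 
 * q9    q11  q12 
 * q10   q13  q14 
   q11    q7   q8 
   q12    q9  q10 
   q13   q11  q12 
   q14   q13  q14 
(> = start, * = accepting)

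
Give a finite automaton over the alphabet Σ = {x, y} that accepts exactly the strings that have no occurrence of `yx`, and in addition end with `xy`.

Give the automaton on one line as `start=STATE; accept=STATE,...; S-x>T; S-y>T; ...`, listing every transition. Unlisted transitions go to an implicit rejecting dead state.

start=q0; accept=q3; q0-x>q1; q0-y>q2; q1-x>q1; q1-y>q3; q2-x>q2; q2-y>q2; q3-x>q2; q3-y>q2

Run two small machines in parallel and take their product. One (3 states) tracks partial matches of the forbidden pattern `yx`; the other (3 states) tracks how much of the suffix `xy` has currently been matched. Each combined state is a pair, one component from each; accept when both components accept. Minimizing collapses redundant product states.
        x   y  
>  q0   q1  q2 
   q1   q1  q3 
   q2   q2  q2 
 * q3   q2  q2 
(> = start, * = accepting)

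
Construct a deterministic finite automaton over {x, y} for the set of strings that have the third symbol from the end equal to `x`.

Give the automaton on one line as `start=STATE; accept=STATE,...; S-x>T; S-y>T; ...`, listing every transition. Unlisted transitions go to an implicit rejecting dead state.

start=S0; accept=S7,S8,S9,S10; S0-x>S1; S0-y>S2; S1-x>S3; S1-y>S4; S2-x>S5; S2-y>S6; S3-x>S7; S3-y>S8; S4-x>S9; S4-y>S10; S5-x>S11; S5-y>S12; S6-x>S13; S6-y>S14; S7-x>S7; S7-y>S8; S8-x>S9; S8-y>S10; S9-x>S11; S9-y>S12; S10-x>S13; S10-y>S14; S11-x>S7; S11-y>S8; S12-x>S9; S12-y>S10; S13-x>S11; S13-y>S12; S14-x>S13; S14-y>S14

Because acceptance depends on a position counted from the end, the machine has to buffer the most recent 3 symbols. Make each state the string of the last up-to-3 symbols read; on input `x` shift the window left and append `x`. Accept when the buffered window has length 3 and begins with `x`.
A 15-state machine:
          x    y  
>  S0     S1   S2 
   S1     S3   S4 
   S2     S5   S6 
   S3     S7   S8 
   S4     S9  S10 
   S5    S11  S12 
   S6    S13  S14 
 * S7     S7   S8 
 * S8     S9  S10 
 * S9    S11  S12 
 * S10   S13  S14 
   S11    S7   S8 
   S12    S9  S10 
   S13   S11  S12 
   S14   S13  S14 
(> = start, * = accepting)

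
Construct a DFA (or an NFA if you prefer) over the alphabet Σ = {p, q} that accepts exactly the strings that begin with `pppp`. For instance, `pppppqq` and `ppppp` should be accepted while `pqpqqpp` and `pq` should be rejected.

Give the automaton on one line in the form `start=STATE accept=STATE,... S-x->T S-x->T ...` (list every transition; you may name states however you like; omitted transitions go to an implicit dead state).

start=A accept=E A-p->B A-q->F B-p->C B-q->F C-p->D C-q->F D-p->E D-q->F E-p->E E-q->E F-p->F F-q->F

Check the first 4 symbols one by one: A through D record how many have matched `pppp` so far; any wrong symbol goes to the dead state F. After all 4 match we enter the accepting sink E.
       p  q 
>  A   B  F 
   B   C  F 
   C   D  F 
   D   E  F 
 * E   E  E 
   F   F  F 
(> = start, * = accepting)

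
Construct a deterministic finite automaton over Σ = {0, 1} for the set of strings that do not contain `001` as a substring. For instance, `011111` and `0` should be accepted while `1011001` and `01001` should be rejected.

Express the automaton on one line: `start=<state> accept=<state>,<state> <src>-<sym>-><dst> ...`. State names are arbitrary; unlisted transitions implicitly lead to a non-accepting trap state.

start=q0 accept=q0,q1,q2 q0-0->q1 q0-1->q0 q1-0->q2 q1-1->q0 q2-0->q2 q2-1->q3 q3-0->q3 q3-1->q3

This is the complement of 'contains `001`'. Use the same substring-matching states — q0 through q3 holding how much of `001` has just been matched — but flip the accepting set: everything except the trap q3 accepts.
A 4-state machine:
        0   1  
>* q0   q1  q0 
 * q1   q2  q0 
 * q2   q2  q3 
   q3   q3  q3 
(> = start, * = accepting)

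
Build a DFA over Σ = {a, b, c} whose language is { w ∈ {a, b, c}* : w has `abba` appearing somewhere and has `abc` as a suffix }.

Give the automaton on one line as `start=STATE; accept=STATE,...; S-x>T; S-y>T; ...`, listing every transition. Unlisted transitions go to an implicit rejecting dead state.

Build one automaton per condition and run them in lockstep. One (5 states) tracks whether and how much of `abba` has been seen; the other (4 states) tracks how much of the suffix `abc` has currently been matched. Each combined state is a pair, one component from each; accept when both components accept. Equivalent product states are then merged.
An 8-state machine:
        a   b   c  
>  s0   s1  s0  s0 
   s1   s1  s2  s0 
   s2   s1  s3  s0 
   s3   s4  s0  s0 
   s4   s4  s5  s6 
   s5   s4  s6  s7 
   s6   s4  s6  s6 
 * s7   s4  s6  s6 
(> = start, * = accepting)

start=s0; accept=s7; s0-a>s1; s0-b>s0; s0-c>s0; s1-a>s1; s1-b>s2; s1-c>s0; s2-a>s1; s2-b>s3; s2-c>s0; s3-a>s4; s3-b>s0; s3-c>s0; s4-a>s4; s4-b>s5; s4-c>s6; s5-a>s4; s5-b>s6; s5-c>s7; s6-a>s4; s6-b>s6; s6-c>s6; s7-a>s4; s7-b>s6; s7-c>s6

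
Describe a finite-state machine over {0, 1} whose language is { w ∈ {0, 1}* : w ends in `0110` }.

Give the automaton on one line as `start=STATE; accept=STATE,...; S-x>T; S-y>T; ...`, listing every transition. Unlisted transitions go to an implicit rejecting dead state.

Remember how much of `0110` the current input suffix matches. State S0 means no match yet; S1 means the last symbol is `0`; S2 means the last 2 symbols are `01`; S3 means the last 3 symbols are `011`; S4 means the last 4 symbols are `0110`. Only S4 accepts. On a mismatch, fall back to the longest proper suffix that is still a prefix of `0110`.
5 states suffice.
        0   1  
>  S0   S1  S0 
   S1   S1  S2 
   S2   S1  S3 
   S3   S4  S0 
 * S4   S1  S2 
(> = start, * = accepting)

start=S0; accept=S4; S0-0>S1; S0-1>S0; S1-0>S1; S1-1>S2; S2-0>S1; S2-1>S3; S3-0>S4; S3-1>S0; S4-0>S1; S4-1>S2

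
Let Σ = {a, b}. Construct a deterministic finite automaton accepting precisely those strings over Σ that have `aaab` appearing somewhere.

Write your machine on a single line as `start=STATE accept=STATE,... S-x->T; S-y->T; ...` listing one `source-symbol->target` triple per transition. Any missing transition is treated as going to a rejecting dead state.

start=s0; accept=s4; s0-a->s1; s0-b->s0; s1-a->s2; s1-b->s0; s2-a->s3; s2-b->s0; s3-a->s3; s3-b->s4; s4-a->s4; s4-b->s4

Track how much of `aaab` has been matched so far: state s0 is no progress, s4 is the absorbing accept state reached once `aaab` has occurred. Intermediate states record partial matches; on a mismatch, fall back to the longest reusable overlap.
        a   b  
>  s0   s1  s0 
   s1   s2  s0 
   s2   s3  s0 
   s3   s3  s4 
 * s4   s4  s4 
(> = start, * = accepting)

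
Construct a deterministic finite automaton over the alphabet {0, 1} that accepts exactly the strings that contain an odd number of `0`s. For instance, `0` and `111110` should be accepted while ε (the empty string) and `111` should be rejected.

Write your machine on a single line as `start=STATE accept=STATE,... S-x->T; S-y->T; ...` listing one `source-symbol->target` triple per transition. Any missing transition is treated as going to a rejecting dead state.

Keep the running count of `0`s modulo 2: each `0` advances along the cycle q0 → q1 → q0 while other symbols loop. Accept at q1.
A 2-state machine:
        0   1  
>  q0   q1  q0 
 * q1   q0  q1 
(> = start, * = accepting)

start=q0; accept=q1; q0-0->q1; q0-1->q0; q1-0->q0; q1-1->q1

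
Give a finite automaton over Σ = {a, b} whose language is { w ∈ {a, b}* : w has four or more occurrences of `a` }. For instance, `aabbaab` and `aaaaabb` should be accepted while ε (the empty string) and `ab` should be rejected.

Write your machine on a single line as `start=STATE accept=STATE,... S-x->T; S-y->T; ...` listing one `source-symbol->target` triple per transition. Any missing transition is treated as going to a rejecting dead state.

Only the number of `a`s matters, and only up to 5. Make a chain s0 → s1 → s2 → s3 → s4 → s5 advanced by each `a` (with s5 absorbing); every other symbol self-loops. The accepting set is {s4, s5}.
A 6-state machine:
        a   b  
>  s0   s1  s0 
   s1   s2  s1 
   s2   s3  s2 
   s3   s4  s3 
 * s4   s5  s4 
 * s5   s5  s5 
(> = start, * = accepting)

start=s0; accept=s4,s5; s0-a->s1; s0-b->s0; s1-a->s2; s1-b->s1; s2-a->s3; s2-b->s2; s3-a->s4; s3-b->s3; s4-a->s5; s4-b->s4; s5-a->s5; s5-b->s5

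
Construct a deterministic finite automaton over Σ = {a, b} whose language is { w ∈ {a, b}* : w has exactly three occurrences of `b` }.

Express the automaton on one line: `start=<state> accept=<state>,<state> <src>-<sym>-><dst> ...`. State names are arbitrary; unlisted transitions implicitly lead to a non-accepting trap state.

Count `b`s, saturating at 4: states q0 through q3 mean 0 through 3 `b`s seen; q4 means more than 3. Each `b` increments (capped at q4); other symbols loop. Accept from {q3}.
        a   b  
>  q0   q0  q1 
   q1   q1  q2 
   q2   q2  q3 
 * q3   q3  q4 
   q4   q4  q4 
(> = start, * = accepting)

start=q0 accept=q3 q0-a->q0 q0-b->q1 q1-a->q1 q1-b->q2 q2-a->q2 q2-b->q3 q3-a->q3 q3-b->q4 q4-a->q4 q4-b->q4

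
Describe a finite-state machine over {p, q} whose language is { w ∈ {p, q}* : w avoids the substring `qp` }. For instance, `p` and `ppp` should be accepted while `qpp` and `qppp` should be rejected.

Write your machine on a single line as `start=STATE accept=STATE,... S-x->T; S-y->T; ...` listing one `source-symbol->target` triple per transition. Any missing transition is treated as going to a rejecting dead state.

This is the complement of 'contains `qp`'. Use the same substring-matching states — A through C holding how much of `qp` has just been matched — but flip the accepting set: everything except the trap C accepts.
3 states suffice.
       p  q 
>* A   A  B 
 * B   C  B 
   C   C  C 
(> = start, * = accepting)

start=A; accept=A,B; A-p->A; A-q->B; B-p->C; B-q->B; C-p->C; C-q->C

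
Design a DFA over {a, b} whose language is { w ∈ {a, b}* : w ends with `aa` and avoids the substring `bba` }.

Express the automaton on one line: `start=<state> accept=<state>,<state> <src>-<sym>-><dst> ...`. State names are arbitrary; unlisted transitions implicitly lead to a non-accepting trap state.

Build one automaton per condition and run them in lockstep. One (3 states) tracks how much of the suffix `aa` has currently been matched; the other (4 states) tracks partial matches of the forbidden pattern `bba`. Each combined state is a pair, one component from each; accept when both components accept. Minimizing collapses redundant product states.
A 5-state machine:
        a   b  
>  q0   q1  q2 
   q1   q3  q2 
   q2   q1  q4 
 * q3   q3  q2 
   q4   q4  q4 
(> = start, * = accepting)

start=q0 accept=q3 q0-a->q1 q0-b->q2 q1-a->q3 q1-b->q2 q2-a->q1 q2-b->q4 q3-a->q3 q3-b->q2 q4-a->q4 q4-b->q4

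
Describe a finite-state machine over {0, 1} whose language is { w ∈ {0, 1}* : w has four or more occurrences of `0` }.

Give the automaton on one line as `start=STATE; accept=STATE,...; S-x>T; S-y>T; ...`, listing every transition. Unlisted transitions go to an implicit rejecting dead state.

Count `0`s, saturating at 5: states q0 through q4 mean 0 through 4 `0`s seen; q5 means more than 4. Each `0` increments (capped at q5); other symbols loop. Accept from {q4, q5}.
        0   1  
>  q0   q1  q0 
   q1   q2  q1 
   q2   q3  q2 
   q3   q4  q3 
 * q4   q5  q4 
 * q5   q5  q5 
(> = start, * = accepting)

start=q0; accept=q4,q5; q0-0>q1; q0-1>q0; q1-0>q2; q1-1>q1; q2-0>q3; q2-1>q2; q3-0>q4; q3-1>q3; q4-0>q5; q4-1>q4; q5-0>q5; q5-1>q5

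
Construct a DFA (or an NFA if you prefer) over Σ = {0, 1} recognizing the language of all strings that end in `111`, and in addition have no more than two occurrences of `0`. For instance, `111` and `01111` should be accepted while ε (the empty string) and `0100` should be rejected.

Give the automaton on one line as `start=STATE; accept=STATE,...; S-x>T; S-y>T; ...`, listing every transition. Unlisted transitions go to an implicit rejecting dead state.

start=A; accept=J,L,M; A-0>B; A-1>C; B-0>D; B-1>E; C-0>B; C-1>F; D-0>G; D-1>H; E-0>D; E-1>I; F-0>B; F-1>J; G-0>G; G-1>G; H-0>G; H-1>K; I-0>D; I-1>L; J-0>B; J-1>J; K-0>G; K-1>M; L-0>D; L-1>L; M-0>G; M-1>M

Handle the two conditions separately and then intersect. The first has 4 states tracking how much of the suffix `111` has currently been matched; the second has 4 states tracking the count of `0`s, saturating at 3. A product state is a pair (one from each), accepting exactly when both do. Minimizing collapses redundant product states.
13 states suffice.
       0  1 
>  A   B  C 
   B   D  E 
   C   B  F 
   D   G  H 
   E   D  I 
   F   B  J 
   G   G  G 
   H   G  K 
   I   D  L 
 * J   B  J 
   K   G  M 
 * L   D  L 
 * M   G  M 
(> = start, * = accepting)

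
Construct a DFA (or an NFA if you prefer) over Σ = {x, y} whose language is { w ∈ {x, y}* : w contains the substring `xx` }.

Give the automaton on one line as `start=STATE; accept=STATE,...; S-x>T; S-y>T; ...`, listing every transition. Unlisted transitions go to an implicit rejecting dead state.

States A..B record the length of the longest prefix of `xx` that matches the current input suffix. Reaching C means `xx` has been seen, and we stay there forever. Accept from C.
       x  y 
>  A   B  A 
   B   C  A 
 * C   C  C 
(> = start, * = accepting)

start=A; accept=C; A-x>B; A-y>A; B-x>C; B-y>A; C-x>C; C-y>C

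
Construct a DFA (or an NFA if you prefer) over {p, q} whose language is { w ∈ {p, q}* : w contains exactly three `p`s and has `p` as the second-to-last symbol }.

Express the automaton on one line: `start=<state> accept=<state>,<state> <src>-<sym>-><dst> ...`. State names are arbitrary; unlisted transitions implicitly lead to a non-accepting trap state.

start=S0 accept=S3,S6 S0-p->S1 S0-q->S0 S1-p->S2 S1-q->S1 S2-p->S3 S2-q->S4 S3-p->S5 S3-q->S6 S4-p->S7 S4-q->S4 S5-p->S5 S5-q->S5 S6-p->S5 S6-q->S5 S7-p->S5 S7-q->S6

Run two small machines in parallel and take their product. The first has 5 states tracking the count of `p`s, saturating at 4; the second has 7 states tracking the last 2 symbols read. A product state is a pair (one from each), accepting exactly when both do. Equivalent product states are then merged.
        p   q  
>  S0   S1  S0 
   S1   S2  S1 
   S2   S3  S4 
 * S3   S5  S6 
   S4   S7  S4 
   S5   S5  S5 
 * S6   S5  S5 
   S7   S5  S6 
(> = start, * = accepting)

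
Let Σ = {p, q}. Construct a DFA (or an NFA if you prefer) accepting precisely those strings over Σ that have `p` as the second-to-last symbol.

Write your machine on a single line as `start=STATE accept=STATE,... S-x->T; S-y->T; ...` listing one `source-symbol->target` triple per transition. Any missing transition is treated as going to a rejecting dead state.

start=A; accept=D,E; A-p->B; A-q->C; B-p->D; B-q->E; C-p->F; C-q->G; D-p->D; D-q->E; E-p->F; E-q->G; F-p->D; F-q->E; G-p->F; G-q->G

A DFA must remember the last 2 symbols (since which symbol is second-to-last isn't known until the input ends). Use one state per possible window of the last ≤2 symbols; accept from those whose window starts with `p`.
7 states suffice.
       p  q 
>  A   B  C 
   B   D  E 
   C   F  G 
 * D   D  E 
 * E   F  G 
   F   D  E 
   G   F  G 
(> = start, * = accepting)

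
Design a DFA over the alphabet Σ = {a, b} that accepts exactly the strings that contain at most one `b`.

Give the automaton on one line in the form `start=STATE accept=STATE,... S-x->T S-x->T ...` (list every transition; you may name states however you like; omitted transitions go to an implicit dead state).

Count `b`s, saturating at 2: state S0 means no `b` yet, S1 means one `b` seen, S2 means more than one. Each `b` increments (capped at S2); other symbols loop. Accept from {S0, S1}.
With 3 states:
        a   b  
>* S0   S0  S1 
 * S1   S1  S2 
   S2   S2  S2 
(> = start, * = accepting)

start=S0 accept=S0,S1 S0-a->S0 S0-b->S1 S1-a->S1 S1-b->S2 S2-a->S2 S2-b->S2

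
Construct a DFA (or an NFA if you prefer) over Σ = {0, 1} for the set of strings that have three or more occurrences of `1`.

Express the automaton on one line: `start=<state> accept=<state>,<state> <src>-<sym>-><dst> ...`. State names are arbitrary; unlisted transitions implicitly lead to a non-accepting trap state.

start=S0 accept=S3,S4 S0-0->S0 S0-1->S1 S1-0->S1 S1-1->S2 S2-0->S2 S2-1->S3 S3-0->S3 S3-1->S4 S4-0->S4 S4-1->S4

Count `1`s, saturating at 4: states S0 through S3 mean 0 through 3 `1`s seen; S4 means more than 3. Each `1` increments (capped at S4); other symbols loop. Accept from {S3, S4}.
5 states suffice.
        0   1  
>  S0   S0  S1 
   S1   S1  S2 
   S2   S2  S3 
 * S3   S3  S4 
 * S4   S4  S4 
(> = start, * = accepting)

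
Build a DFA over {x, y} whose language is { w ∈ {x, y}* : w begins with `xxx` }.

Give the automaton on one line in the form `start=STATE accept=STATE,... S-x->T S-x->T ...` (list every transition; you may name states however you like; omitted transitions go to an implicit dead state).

start=s0 accept=s3 s0-x->s1 s0-y->s4 s1-x->s2 s1-y->s4 s2-x->s3 s2-y->s4 s3-x->s3 s3-y->s3 s4-x->s4 s4-y->s4

Check the first 3 symbols one by one: s0 through s2 record how many have matched `xxx` so far; any wrong symbol goes to the dead state s4. After all 3 match we enter the accepting sink s3.
A 5-state machine:
        x   y  
>  s0   s1  s4 
   s1   s2  s4 
   s2   s3  s4 
 * s3   s3  s3 
   s4   s4  s4 
(> = start, * = accepting)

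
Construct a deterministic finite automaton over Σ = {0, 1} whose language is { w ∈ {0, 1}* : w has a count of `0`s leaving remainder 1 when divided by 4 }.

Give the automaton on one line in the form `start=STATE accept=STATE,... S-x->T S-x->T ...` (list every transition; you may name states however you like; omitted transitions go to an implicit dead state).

The only thing that matters is how many `0`s have appeared, reduced mod 4. Use one state per residue: S0 for 0, …, S3 for 3. Reading `0` moves to the next residue; anything else stays put. S1 is accepting.
A 4-state machine:
        0   1  
>  S0   S1  S0 
 * S1   S2  S1 
   S2   S3  S2 
   S3   S0  S3 
(> = start, * = accepting)

start=S0 accept=S1 S0-0->S1 S0-1->S0 S1-0->S2 S1-1->S1 S2-0->S3 S2-1->S2 S3-0->S0 S3-1->S3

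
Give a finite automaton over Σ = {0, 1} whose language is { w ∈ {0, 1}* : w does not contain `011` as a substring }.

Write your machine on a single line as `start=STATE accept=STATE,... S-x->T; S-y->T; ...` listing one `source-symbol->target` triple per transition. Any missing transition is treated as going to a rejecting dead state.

This is the complement of 'contains `011`'. Use the same substring-matching states — q0 through q3 holding how much of `011` has just been matched — but flip the accepting set: everything except the trap q3 accepts.
With 4 states:
        0   1  
>* q0   q1  q0 
 * q1   q1  q2 
 * q2   q1  q3 
   q3   q3  q3 
(> = start, * = accepting)

start=q0; accept=q0,q1,q2; q0-0->q1; q0-1->q0; q1-0->q1; q1-1->q2; q2-0->q1; q2-1->q3; q3-0->q3; q3-1->q3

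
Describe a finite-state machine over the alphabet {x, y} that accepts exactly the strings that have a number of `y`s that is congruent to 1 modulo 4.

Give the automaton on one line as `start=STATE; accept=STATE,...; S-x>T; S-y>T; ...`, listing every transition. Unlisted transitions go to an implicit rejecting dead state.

The only thing that matters is how many `y`s have appeared, reduced mod 4. Use one state per residue: q0 for 0, …, q3 for 3. Reading `y` moves to the next residue; anything else stays put. q1 is accepting.
With 4 states:
        x   y  
>  q0   q0  q1 
 * q1   q1  q2 
   q2   q2  q3 
   q3   q3  q0 
(> = start, * = accepting)

start=q0; accept=q1; q0-x>q0; q0-y>q1; q1-x>q1; q1-y>q2; q2-x>q2; q2-y>q3; q3-x>q3; q3-y>q0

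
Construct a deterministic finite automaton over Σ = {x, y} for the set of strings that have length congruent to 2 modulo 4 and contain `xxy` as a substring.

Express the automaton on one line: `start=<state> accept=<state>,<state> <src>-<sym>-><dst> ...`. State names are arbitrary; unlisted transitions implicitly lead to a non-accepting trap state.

Build one automaton per condition and run them in lockstep. The first has 4 states tracking the input length modulo 4; the second has 4 states tracking whether and how much of `xxy` has been seen. A product state is a pair (one from each), accepting exactly when both do.
16 states suffice.
          x    y  
>  q0     q1   q2 
   q1     q3   q4 
   q2     q5   q4 
   q3     q6   q7 
   q4     q8   q9 
   q5     q6   q9 
   q6    q10  q11 
   q7    q11  q11 
   q8    q10   q0 
   q9    q12   q0 
   q10   q13  q14 
   q11   q14  q14 
   q12   q13   q2 
   q13    q3  q15 
   q14   q15  q15 
 * q15    q7   q7 
(> = start, * = accepting)

start=q0 accept=q15 q0-x->q1 q0-y->q2 q1-x->q3 q1-y->q4 q2-x->q5 q2-y->q4 q3-x->q6 q3-y->q7 q4-x->q8 q4-y->q9 q5-x->q6 q5-y->q9 q6-x->q10 q6-y->q11 q7-x->q11 q7-y->q11 q8-x->q10 q8-y->q0 q9-x->q12 q9-y->q0 q10-x->q13 q10-y->q14 q11-x->q14 q11-y->q14 q12-x->q13 q12-y->q2 q13-x->q3 q13-y->q15 q14-x->q15 q14-y->q15 q15-x->q7 q15-y->q7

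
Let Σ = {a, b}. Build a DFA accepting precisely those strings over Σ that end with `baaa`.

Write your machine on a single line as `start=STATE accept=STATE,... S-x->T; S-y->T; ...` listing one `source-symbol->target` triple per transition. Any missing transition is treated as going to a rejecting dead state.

start=q0; accept=q4; q0-a->q0; q0-b->q1; q1-a->q2; q1-b->q1; q2-a->q3; q2-b->q1; q3-a->q4; q3-b->q1; q4-a->q0; q4-b->q1

Remember how much of `baaa` the current input suffix matches. State q0 means no match yet; q1 means the last symbol is `b`; q2 means the last 2 symbols are `ba`; q3 means the last 3 symbols are `baa`; q4 means the last 4 symbols are `baaa`. Only q4 accepts. On a mismatch, fall back to the longest proper suffix that is still a prefix of `baaa`.
5 states suffice.
        a   b  
>  q0   q0  q1 
   q1   q2  q1 
   q2   q3  q1 
   q3   q4  q1 
 * q4   q0  q1 
(> = start, * = accepting)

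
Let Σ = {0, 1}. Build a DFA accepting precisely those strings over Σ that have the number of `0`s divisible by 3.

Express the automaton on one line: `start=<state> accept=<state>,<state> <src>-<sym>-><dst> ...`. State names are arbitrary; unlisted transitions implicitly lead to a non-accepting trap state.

start=q0 accept=q0 q0-0->q1 q0-1->q0 q1-0->q2 q1-1->q1 q2-0->q0 q2-1->q2

Keep the running count of `0`s modulo 3: each `0` advances along the cycle q0 → q1 → q2 → q0 while other symbols loop. Accept at q0.
        0   1  
>* q0   q1  q0 
   q1   q2  q1 
   q2   q0  q2 
(> = start, * = accepting)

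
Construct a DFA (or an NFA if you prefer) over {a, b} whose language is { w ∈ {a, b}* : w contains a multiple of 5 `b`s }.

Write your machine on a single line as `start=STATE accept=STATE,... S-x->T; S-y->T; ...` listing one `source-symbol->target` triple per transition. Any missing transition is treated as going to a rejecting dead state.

Keep the running count of `b`s modulo 5: each `b` advances along the cycle q0 → q1 → q2 → q3 → q4 → q0 while other symbols loop. Accept at q0.
5 states suffice.
        a   b  
>* q0   q0  q1 
   q1   q1  q2 
   q2   q2  q3 
   q3   q3  q4 
   q4   q4  q0 
(> = start, * = accepting)

start=q0; accept=q0; q0-a->q0; q0-b->q1; q1-a->q1; q1-b->q2; q2-a->q2; q2-b->q3; q3-a->q3; q3-b->q4; q4-a->q4; q4-b->q0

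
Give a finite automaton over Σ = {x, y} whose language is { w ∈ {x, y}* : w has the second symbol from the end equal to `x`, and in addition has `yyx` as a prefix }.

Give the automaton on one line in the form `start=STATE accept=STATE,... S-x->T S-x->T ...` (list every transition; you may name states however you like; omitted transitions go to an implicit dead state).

Handle the two conditions separately and then intersect. The first has 7 states tracking the last 2 symbols read; the second has 5 states tracking whether the input so far still matches the prefix `yyx`. A product state is a pair (one from each), accepting exactly when both do. Minimizing collapses redundant product states.
An 8-state machine:
       x  y 
>  A   B  C 
   B   B  B 
   C   B  D 
   D   E  B 
   E   F  G 
 * F   F  G 
 * G   E  H 
   H   E  H 
(> = start, * = accepting)

start=A accept=F,G A-x->B A-y->C B-x->B B-y->B C-x->B C-y->D D-x->E D-y->B E-x->F E-y->G F-x->F F-y->G G-x->E G-y->H H-x->E H-y->H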